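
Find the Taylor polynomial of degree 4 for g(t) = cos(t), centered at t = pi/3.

(t - pi/3)^4/48 + sqrt(3)*(t - pi/3)^3/12 - (t - pi/3)^2/4 - sqrt(3)*(t - pi/3)/2 + 1/2

g(pi/3) = 1/2
g′(pi/3) = -sqrt(3)/2
g′′(pi/3) = -1/2
g′′′(pi/3) = sqrt(3)/2
g^(4)(pi/3) = 1/2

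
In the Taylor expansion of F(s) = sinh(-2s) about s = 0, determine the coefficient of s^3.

F(0) = 0
F′(0) = -2
F′′(0) = 0
F′′′(0) = -8
Dividing each by k! gives the coefficients c_0, ..., c_3.

-4/3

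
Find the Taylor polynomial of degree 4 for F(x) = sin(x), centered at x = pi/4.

sqrt(2)*(x - pi/4)^4/48 - sqrt(2)*(x - pi/4)^3/12 - sqrt(2)*(x - pi/4)^2/4 + sqrt(2)*(x - pi/4)/2 + sqrt(2)/2

[(x - pi/4)^0] = sqrt(2)/2;  [(x - pi/4)^1] = sqrt(2)/2;  [(x - pi/4)^2] = -sqrt(2)/4;  [(x - pi/4)^3] = -sqrt(2)/12;  [(x - pi/4)^4] = sqrt(2)/48.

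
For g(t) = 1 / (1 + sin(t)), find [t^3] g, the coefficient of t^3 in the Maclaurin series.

Use the geometric series for the reciprocal, then substitute.
[t^0] = 1;  [t^1] = -1;  [t^2] = 1;  [t^3] = -5/6.
So c_3 = g′′′(0)/3! = -5/6.

-5/6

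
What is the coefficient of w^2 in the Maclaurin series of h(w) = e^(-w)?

1/2

h(0) = 1
h′(0) = -1
h′′(0) = 1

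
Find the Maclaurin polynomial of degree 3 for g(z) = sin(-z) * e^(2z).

Expand each factor separately, then convolve coefficients.
[z^0] = 0;  [z^1] = -1;  [z^2] = -2;  [z^3] = -11/6.

-11*z^3/6 - 2*z^2 - z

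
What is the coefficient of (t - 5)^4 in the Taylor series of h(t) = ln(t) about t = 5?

[(t - 5)^0] = ln(5);  [(t - 5)^1] = 1/5;  [(t - 5)^2] = -1/50;  [(t - 5)^3] = 1/375;  [(t - 5)^4] = -1/2500.

-1/2500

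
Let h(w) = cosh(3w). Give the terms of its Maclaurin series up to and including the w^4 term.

Apply the Taylor formula c_k = f^(k)(a)/k!.
h(0) = 1
h′(0) = 0
h′′(0) = 9
h′′′(0) = 0
h^(4)(0) = 81
The Taylor polynomial is Σ h^(k)(0)/k! · w^k.

27*w^4/8 + 9*w^2/2 + 1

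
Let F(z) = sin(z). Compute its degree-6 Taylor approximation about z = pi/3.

-sqrt(3)*(z - pi/3)^6/1440 + (z - pi/3)^5/240 + sqrt(3)*(z - pi/3)^4/48 - (z - pi/3)^3/12 - sqrt(3)*(z - pi/3)^2/4 + (z - pi/3)/2 + sqrt(3)/2

[(z - pi/3)^0] = sqrt(3)/2;  [(z - pi/3)^1] = 1/2;  [(z - pi/3)^2] = -sqrt(3)/4;  [(z - pi/3)^3] = -1/12;  [(z - pi/3)^4] = sqrt(3)/48;  [(z - pi/3)^5] = 1/240;  [(z - pi/3)^6] = -sqrt(3)/1440.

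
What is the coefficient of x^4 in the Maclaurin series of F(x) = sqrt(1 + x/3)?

[x^0] = 1;  [x^1] = 1/6;  [x^2] = -1/72;  [x^3] = 1/432;  [x^4] = -5/10368.
So c_4 = F^(4)(0)/4! = -5/10368.

-5/10368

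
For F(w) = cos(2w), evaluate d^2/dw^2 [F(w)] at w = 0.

-4

Apply the Taylor formula c_k = f^(k)(a)/k!.
From the series, [w^2] F = -2; multiply by 2! = 2 to get -4.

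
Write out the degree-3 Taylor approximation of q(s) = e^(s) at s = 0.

Compute the successive derivatives at the expansion point and divide by k!.
q(0) = 1
q′(0) = 1
q′′(0) = 1
q′′′(0) = 1
The Taylor polynomial is Σ q^(k)(0)/k! · s^k.

s^3/6 + s^2/2 + s + 1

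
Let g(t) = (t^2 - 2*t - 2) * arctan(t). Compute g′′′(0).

10

Multiply each power in the prefactor through the base expansion.
The coefficient of t^3 in the expansion is 5/3, so g′′′(0) = 3! * (5/3) = 10.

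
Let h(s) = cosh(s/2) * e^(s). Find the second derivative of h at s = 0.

Write out both Maclaurin series and multiply, keeping only the needed powers.
The coefficient of s^2 in the expansion is 5/8, so h′′(0) = 2! * (5/8) = 5/4.

5/4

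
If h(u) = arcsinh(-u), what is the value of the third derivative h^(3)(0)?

1

From the series, [u^3] h = 1/6; multiply by 3! = 6 to get 1.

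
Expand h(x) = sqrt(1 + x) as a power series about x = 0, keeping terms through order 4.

h(0) = 1
h′(0) = 1/2
h′′(0) = -1/4
h′′′(0) = 3/8
h^(4)(0) = -15/16
The Taylor polynomial is Σ h^(k)(0)/k! · x^k.

-5*x^4/128 + x^3/16 - x^2/8 + x/2 + 1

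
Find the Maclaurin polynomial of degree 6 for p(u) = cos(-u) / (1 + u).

Multiply the two series term by term and collect like powers.
p(0) = 1
p′(0) = -1
p′′(0) = 1
p′′′(0) = -3
p^(4)(0) = 13
p^(5)(0) = -65
p^(6)(0) = 389
The Taylor polynomial is Σ p^(k)(0)/k! · u^k.

389*u^6/720 - 13*u^5/24 + 13*u^4/24 - u^3/2 + u^2/2 - u + 1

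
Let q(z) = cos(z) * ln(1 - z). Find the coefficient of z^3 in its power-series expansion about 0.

Multiply the two series term by term and collect like powers.
q(0) = 0
q′(0) = -1
q′′(0) = -1
q′′′(0) = 1
So c_3 = q′′′(0)/3! = 1/6.

1/6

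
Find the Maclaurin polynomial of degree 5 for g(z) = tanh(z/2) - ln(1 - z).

Add the two expansions coefficient-wise.
g(0) = 0
g′(0) = 3/2
g′′(0) = 1
g′′′(0) = 7/4
g^(4)(0) = 6
g^(5)(0) = 49/2
Then c_k = g^(k)(0)/k! gives each Taylor coefficient.

49*z^5/240 + z^4/4 + 7*z^3/24 + z^2/2 + 3*z/2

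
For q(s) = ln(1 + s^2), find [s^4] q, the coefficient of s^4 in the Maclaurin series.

Differentiate repeatedly and evaluate at the center.
q(0) = 0
q′(0) = 0
q′′(0) = 2
q′′′(0) = 0
q^(4)(0) = -12

-1/2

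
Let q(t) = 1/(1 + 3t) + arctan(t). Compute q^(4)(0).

1944

Expand each term separately and add.
The coefficient of t^4 in the expansion is 81, so q^(4)(0) = 4! * (81) = 1944.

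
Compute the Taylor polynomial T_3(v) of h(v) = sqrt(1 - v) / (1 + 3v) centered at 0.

Write out both Maclaurin series and multiply, keeping only the needed powers.
h(0) = 1
h′(0) = -7/2
h′′(0) = 83/4
h′′′(0) = -1497/8
The Taylor polynomial is Σ h^(k)(0)/k! · v^k.

-499*v^3/16 + 83*v^2/8 - 7*v/2 + 1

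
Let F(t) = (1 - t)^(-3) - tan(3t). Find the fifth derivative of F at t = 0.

-1368

Add the two expansions coefficient-wise.
From the series, [t^5] F = -57/5; multiply by 5! = 120 to get -1368.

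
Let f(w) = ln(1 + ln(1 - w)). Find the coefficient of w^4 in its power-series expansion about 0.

-35/24

Compose series: expand the inner function first, then feed it into the outer expansion.
So c_4 = f^(4)(0)/4! = -35/24.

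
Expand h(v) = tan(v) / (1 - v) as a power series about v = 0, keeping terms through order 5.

22*v^5/15 + 4*v^4/3 + 4*v^3/3 + v^2 + v

Multiply the two series term by term and collect like powers.
h(0) = 0
h′(0) = 1
h′′(0) = 2
h′′′(0) = 8
h^(4)(0) = 32
h^(5)(0) = 176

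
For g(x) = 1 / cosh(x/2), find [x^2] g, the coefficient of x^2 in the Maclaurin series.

Write the quotient as an unknown series and match coefficients against numerator = denominator · series.
[x^0] = 1;  [x^1] = 0;  [x^2] = -1/8.
So c_2 = g′′(0)/2! = -1/8.

-1/8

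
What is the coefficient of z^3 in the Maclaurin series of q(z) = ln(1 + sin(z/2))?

1/48

Let u equal the inner series; expand the outer function in u and truncate.
So c_3 = q′′′(0)/3! = 1/48.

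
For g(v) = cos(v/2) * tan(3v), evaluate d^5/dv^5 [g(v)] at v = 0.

60063/16

Write out both Maclaurin series and multiply, keeping only the needed powers.
The coefficient of v^5 in the expansion is 20021/640, so g^(5)(0) = 5! * (20021/640) = 60063/16.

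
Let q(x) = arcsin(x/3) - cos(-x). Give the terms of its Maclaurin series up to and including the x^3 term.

x^3/162 + x^2/2 + x/3 - 1

Expand each term separately and add.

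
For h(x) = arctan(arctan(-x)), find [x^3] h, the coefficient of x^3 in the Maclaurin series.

2/3

Plug the Maclaurin series of the inner function into that of the outer and collect terms.
h(0) = 0
h′(0) = -1
h′′(0) = 0
h′′′(0) = 4
So c_3 = h′′′(0)/3! = 2/3.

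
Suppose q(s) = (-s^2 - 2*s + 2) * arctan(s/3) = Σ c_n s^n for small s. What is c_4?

Distribute the polynomial across the series and collect like powers.
So c_4 = q^(4)(0)/4! = 2/81.

2/81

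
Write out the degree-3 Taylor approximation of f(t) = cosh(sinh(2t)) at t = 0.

Plug the Maclaurin series of the inner function into that of the outer and collect terms.
[t^0] = 1;  [t^1] = 0;  [t^2] = 2;  [t^3] = 0.

2*t^2 + 1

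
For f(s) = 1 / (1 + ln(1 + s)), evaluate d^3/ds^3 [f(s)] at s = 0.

Use the geometric series for the reciprocal, then substitute.
The coefficient of s^3 in the expansion is -7/3, so f′′′(0) = 3! * (-7/3) = -14.

-14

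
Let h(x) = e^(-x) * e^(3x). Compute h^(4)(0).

Take the Cauchy product of the two expansions.
From the series, [x^4] h = 2/3; multiply by 4! = 24 to get 16.

16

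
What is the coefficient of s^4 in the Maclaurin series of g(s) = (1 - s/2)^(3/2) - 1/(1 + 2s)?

-32765/2048

Expand each term separately and add.
g(0) = 0
g′(0) = 5/4
g′′(0) = -125/16
g′′′(0) = 3075/64
g^(4)(0) = -98295/256
The Taylor polynomial is Σ g^(k)(0)/k! · s^k.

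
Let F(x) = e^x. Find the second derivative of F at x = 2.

e^(2)

The coefficient of (x - 2)^2 in the expansion is e^(2)/2, so F′′(2) = 2! * (e^(2)/2) = e^(2).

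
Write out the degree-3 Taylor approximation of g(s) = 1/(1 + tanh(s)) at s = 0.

Plug the Maclaurin series of the inner function into that of the outer and collect terms.
g(0) = 1
g′(0) = -1
g′′(0) = 2
g′′′(0) = -4
Then c_k = g^(k)(0)/k! gives each Taylor coefficient.

-2*s^3/3 + s^2 - s + 1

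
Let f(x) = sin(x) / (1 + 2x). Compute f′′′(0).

23

Take the Cauchy product of the two expansions.
From the series, [x^3] f = 23/6; multiply by 3! = 6 to get 23.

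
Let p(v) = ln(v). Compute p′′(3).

-1/9

The coefficient of (v - 3)^2 in the expansion is -1/18, so p′′(3) = 2! * (-1/18) = -1/9.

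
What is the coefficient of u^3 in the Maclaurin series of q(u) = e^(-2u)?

[u^0] = 1;  [u^1] = -2;  [u^2] = 2;  [u^3] = -4/3.
So c_3 = q′′′(0)/3! = -4/3.

-4/3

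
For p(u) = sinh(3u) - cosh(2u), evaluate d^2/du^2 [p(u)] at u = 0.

Expand each term separately and add.
The coefficient of u^2 in the expansion is -2, so p′′(0) = 2! * (-2) = -4.

-4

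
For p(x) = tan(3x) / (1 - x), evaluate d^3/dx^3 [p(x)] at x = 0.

Expand each factor separately, then convolve coefficients.
From the series, [x^3] p = 12; multiply by 3! = 6 to get 72.

72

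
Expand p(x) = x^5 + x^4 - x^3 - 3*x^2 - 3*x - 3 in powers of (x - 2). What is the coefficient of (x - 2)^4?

11

p(2) = 19
p′(2) = 85
p′′(2) = 190
p′′′(2) = 282
p^(4)(2) = 264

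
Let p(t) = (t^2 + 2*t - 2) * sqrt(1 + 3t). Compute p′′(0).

Distribute the polynomial across the series and collect like powers.
The coefficient of t^2 in the expansion is 25/4, so p′′(0) = 2! * (25/4) = 25/2.

25/2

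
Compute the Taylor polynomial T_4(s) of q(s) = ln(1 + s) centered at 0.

-s^4/4 + s^3/3 - s^2/2 + s

Compute the successive derivatives at the expansion point and divide by k!.
[s^0] = 0;  [s^1] = 1;  [s^2] = -1/2;  [s^3] = 1/3;  [s^4] = -1/4.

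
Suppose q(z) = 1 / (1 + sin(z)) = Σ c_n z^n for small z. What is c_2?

Use the geometric series for the reciprocal, then substitute.
q(0) = 1
q′(0) = -1
q′′(0) = 2
Then c_k = q^(k)(0)/k! gives each Taylor coefficient.

1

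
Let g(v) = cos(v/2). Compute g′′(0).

-1/4

Compute the successive derivatives at the expansion point and divide by k!.
From the series, [v^2] g = -1/8; multiply by 2! = 2 to get -1/4.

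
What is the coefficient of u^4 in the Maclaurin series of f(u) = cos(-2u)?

2/3

f(0) = 1
f′(0) = 0
f′′(0) = -4
f′′′(0) = 0
f^(4)(0) = 16
Dividing each by k! gives the coefficients c_0, ..., c_4.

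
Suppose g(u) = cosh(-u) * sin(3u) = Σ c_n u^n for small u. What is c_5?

Multiply the two series term by term and collect like powers.
g(0) = 0
g′(0) = 3
g′′(0) = 0
g′′′(0) = -18
g^(4)(0) = 0
g^(5)(0) = -12

-1/10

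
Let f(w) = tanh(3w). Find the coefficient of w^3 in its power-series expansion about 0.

-9

[w^0] = 0;  [w^1] = 3;  [w^2] = 0;  [w^3] = -9.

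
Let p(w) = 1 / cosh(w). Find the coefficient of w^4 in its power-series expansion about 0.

Invert the denominator's series and multiply.
p(0) = 1
p′(0) = 0
p′′(0) = -1
p′′′(0) = 0
p^(4)(0) = 5
So c_4 = p^(4)(0)/4! = 5/24.

5/24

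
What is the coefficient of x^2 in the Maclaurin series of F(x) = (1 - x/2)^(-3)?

3/2

F(0) = 1
F′(0) = 3/2
F′′(0) = 3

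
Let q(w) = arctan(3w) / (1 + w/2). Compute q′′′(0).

Multiply the two series term by term and collect like powers.
The coefficient of w^3 in the expansion is -33/4, so q′′′(0) = 3! * (-33/4) = -99/2.

-99/2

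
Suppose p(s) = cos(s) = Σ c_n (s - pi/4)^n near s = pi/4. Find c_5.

[(s - pi/4)^0] = sqrt(2)/2;  [(s - pi/4)^1] = -sqrt(2)/2;  [(s - pi/4)^2] = -sqrt(2)/4;  [(s - pi/4)^3] = sqrt(2)/12;  [(s - pi/4)^4] = sqrt(2)/48;  [(s - pi/4)^5] = -sqrt(2)/240.

-sqrt(2)/240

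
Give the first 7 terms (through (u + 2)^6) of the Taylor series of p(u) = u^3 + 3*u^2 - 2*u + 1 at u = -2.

(u + 2)^3 - 3*(u + 2)^2 - 2*(u + 2) + 9

Use the known series and substitute for the argument.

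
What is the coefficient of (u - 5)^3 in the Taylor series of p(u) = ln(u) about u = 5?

p(5) = ln(5)
p′(5) = 1/5
p′′(5) = -1/25
p′′′(5) = 2/125
So c_3 = p′′′(5)/3! = 1/375.

1/375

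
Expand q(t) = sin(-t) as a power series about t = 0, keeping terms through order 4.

t^3/6 - t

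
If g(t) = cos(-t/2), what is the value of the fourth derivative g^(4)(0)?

Compute the successive derivatives at the expansion point and divide by k!.
The coefficient of t^4 in the expansion is 1/384, so g^(4)(0) = 4! * (1/384) = 1/16.

1/16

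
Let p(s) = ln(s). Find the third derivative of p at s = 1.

2

The coefficient of (s - 1)^3 in the expansion is 1/3, so p′′′(1) = 3! * (1/3) = 2.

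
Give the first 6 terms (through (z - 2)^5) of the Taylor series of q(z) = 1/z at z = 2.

Use the known series and substitute for the argument.
q(2) = 1/2
q′(2) = -1/4
q′′(2) = 1/4
q′′′(2) = -3/8
q^(4)(2) = 3/4
q^(5)(2) = -15/8

-(z - 2)^5/64 + (z - 2)^4/32 - (z - 2)^3/16 + (z - 2)^2/8 - (z - 2)/4 + 1/2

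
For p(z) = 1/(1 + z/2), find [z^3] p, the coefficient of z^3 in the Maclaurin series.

-1/8

p(0) = 1
p′(0) = -1/2
p′′(0) = 1/2
p′′′(0) = -3/4
So c_3 = p′′′(0)/3! = -1/8.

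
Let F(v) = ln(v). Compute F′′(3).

Use the known series and substitute for the argument.
From the series, [(v - 3)^2] F = -1/18; multiply by 2! = 2 to get -1/9.

-1/9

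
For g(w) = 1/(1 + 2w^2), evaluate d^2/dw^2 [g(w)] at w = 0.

Compute the successive derivatives at the expansion point and divide by k!.
The coefficient of w^2 in the expansion is -2, so g′′(0) = 2! * (-2) = -4.

-4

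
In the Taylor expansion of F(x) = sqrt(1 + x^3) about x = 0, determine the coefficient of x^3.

Differentiate repeatedly and evaluate at the center.
F(0) = 1
F′(0) = 0
F′′(0) = 0
F′′′(0) = 3
So c_3 = F′′′(0)/3! = 1/2.

1/2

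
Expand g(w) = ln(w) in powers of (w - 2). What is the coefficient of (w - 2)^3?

Differentiate repeatedly and evaluate at the center.
[(w - 2)^0] = ln(2);  [(w - 2)^1] = 1/2;  [(w - 2)^2] = -1/8;  [(w - 2)^3] = 1/24.

1/24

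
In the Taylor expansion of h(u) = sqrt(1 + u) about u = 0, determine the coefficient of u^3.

1/16

Compute the successive derivatives at the expansion point and divide by k!.
So c_3 = h′′′(0)/3! = 1/16.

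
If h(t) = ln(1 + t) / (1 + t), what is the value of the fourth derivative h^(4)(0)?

-50

Write out both Maclaurin series and multiply, keeping only the needed powers.
The coefficient of t^4 in the expansion is -25/12, so h^(4)(0) = 4! * (-25/12) = -50.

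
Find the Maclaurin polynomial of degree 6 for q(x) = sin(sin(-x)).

-x^5/10 + x^3/3 - x

Substitute the inner expansion into the outer series and collect powers.
[x^0] = 0;  [x^1] = -1;  [x^2] = 0;  [x^3] = 1/3;  [x^4] = 0;  [x^5] = -1/10;  [x^6] = 0.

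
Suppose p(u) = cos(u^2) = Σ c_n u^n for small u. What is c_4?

-1/2

p(0) = 1
p′(0) = 0
p′′(0) = 0
p′′′(0) = 0
p^(4)(0) = -12
So c_4 = p^(4)(0)/4! = -1/2.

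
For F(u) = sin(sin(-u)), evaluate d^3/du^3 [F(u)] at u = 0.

2

Let u equal the inner series; expand the outer function in u and truncate.
The coefficient of u^3 in the expansion is 1/3, so F′′′(0) = 3! * (1/3) = 2.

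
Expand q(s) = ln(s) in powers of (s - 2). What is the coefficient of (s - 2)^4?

-1/64

Apply the Taylor formula c_k = f^(k)(a)/k!.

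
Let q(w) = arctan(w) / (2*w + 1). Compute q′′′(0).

Use 1/(1 - r) = Σ r^k on the denominator, then take the Cauchy product.
The coefficient of w^3 in the expansion is 11/3, so q′′′(0) = 3! * (11/3) = 22.

22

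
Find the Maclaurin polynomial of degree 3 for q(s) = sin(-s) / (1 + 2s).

Take the Cauchy product of the two expansions.

-23*s^3/6 + 2*s^2 - s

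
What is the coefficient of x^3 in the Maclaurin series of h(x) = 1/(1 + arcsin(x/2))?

-7/48

Substitute the inner expansion into the outer series and collect powers.
So c_3 = h′′′(0)/3! = -7/48.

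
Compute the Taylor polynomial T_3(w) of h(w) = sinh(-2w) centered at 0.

-4*w^3/3 - 2*w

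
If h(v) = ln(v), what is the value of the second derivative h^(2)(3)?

-1/9

The coefficient of (v - 3)^2 in the expansion is -1/18, so h′′(3) = 2! * (-1/18) = -1/9.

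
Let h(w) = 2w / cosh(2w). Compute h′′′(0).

-24

Write the quotient as an unknown series and match coefficients against numerator = denominator · series.
From the series, [w^3] h = -4; multiply by 3! = 6 to get -24.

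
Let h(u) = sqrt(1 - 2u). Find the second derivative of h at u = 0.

-1

The coefficient of u^2 in the expansion is -1/2, so h′′(0) = 2! * (-1/2) = -1.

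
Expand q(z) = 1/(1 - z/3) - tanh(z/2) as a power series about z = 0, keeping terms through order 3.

17*z^3/216 + z^2/9 - z/6 + 1

Combine the two series term by term.
q(0) = 1
q′(0) = -1/6
q′′(0) = 2/9
q′′′(0) = 17/36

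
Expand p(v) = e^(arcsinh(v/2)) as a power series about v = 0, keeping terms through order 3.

Compose series: expand the inner function first, then feed it into the outer expansion.
p(0) = 1
p′(0) = 1/2
p′′(0) = 1/4
p′′′(0) = 0
Dividing each by k! gives the coefficients c_0, ..., c_3.

v^2/8 + v/2 + 1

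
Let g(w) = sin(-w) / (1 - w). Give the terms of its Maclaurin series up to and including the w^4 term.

-5*w^4/6 - 5*w^3/6 - w^2 - w

Expand 1/(denominator) as a geometric series and multiply by the numerator's series.
g(0) = 0
g′(0) = -1
g′′(0) = -2
g′′′(0) = -5
g^(4)(0) = -20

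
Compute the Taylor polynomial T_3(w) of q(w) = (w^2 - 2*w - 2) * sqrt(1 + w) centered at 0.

5*w^3/8 + w^2/4 - 3*w - 2

Shift and add copies of the series according to the polynomial's terms.
q(0) = -2
q′(0) = -3
q′′(0) = 1/2
q′′′(0) = 15/4
Dividing each by k! gives the coefficients c_0, ..., c_3.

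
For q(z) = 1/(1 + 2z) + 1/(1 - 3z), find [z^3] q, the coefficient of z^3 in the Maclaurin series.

19

Expand each term separately and add.
q(0) = 2
q′(0) = 1
q′′(0) = 26
q′′′(0) = 114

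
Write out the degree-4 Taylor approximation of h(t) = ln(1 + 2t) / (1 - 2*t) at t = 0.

28*t^4/3 + 20*t^3/3 + 2*t^2 + 2*t

Use 1/(1 - r) = Σ r^k on the denominator, then take the Cauchy product.
h(0) = 0
h′(0) = 2
h′′(0) = 4
h′′′(0) = 40
h^(4)(0) = 224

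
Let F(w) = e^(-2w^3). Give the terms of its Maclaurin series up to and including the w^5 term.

1 - 2*w^3

F(0) = 1
F′(0) = 0
F′′(0) = 0
F′′′(0) = -12
F^(4)(0) = 0
F^(5)(0) = 0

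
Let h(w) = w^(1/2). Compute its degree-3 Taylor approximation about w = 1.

(w - 1)^3/16 - (w - 1)^2/8 + (w - 1)/2 + 1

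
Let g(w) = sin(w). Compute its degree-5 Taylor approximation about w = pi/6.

sqrt(3)*(w - pi/6)^5/240 + (w - pi/6)^4/48 - sqrt(3)*(w - pi/6)^3/12 - (w - pi/6)^2/4 + sqrt(3)*(w - pi/6)/2 + 1/2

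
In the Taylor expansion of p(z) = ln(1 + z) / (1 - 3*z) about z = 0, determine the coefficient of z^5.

1399/20

Use 1/(1 - r) = Σ r^k on the denominator, then take the Cauchy product.
[z^0] = 0;  [z^1] = 1;  [z^2] = 5/2;  [z^3] = 47/6;  [z^4] = 93/4;  [z^5] = 1399/20.
So c_5 = p^(5)(0)/5! = 1399/20.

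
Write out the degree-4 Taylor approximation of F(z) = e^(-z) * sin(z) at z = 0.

Multiply the two series term by term and collect like powers.
F(0) = 0
F′(0) = 1
F′′(0) = -2
F′′′(0) = 2
F^(4)(0) = 0

z^3/3 - z^2 + z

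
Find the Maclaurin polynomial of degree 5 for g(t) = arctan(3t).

Compute the successive derivatives at the expansion point and divide by k!.
g(0) = 0
g′(0) = 3
g′′(0) = 0
g′′′(0) = -54
g^(4)(0) = 0
g^(5)(0) = 5832

243*t^5/5 - 9*t^3 + 3*t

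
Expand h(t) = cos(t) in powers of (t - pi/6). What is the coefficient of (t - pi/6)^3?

Differentiate repeatedly and evaluate at the center.
h(pi/6) = sqrt(3)/2
h′(pi/6) = -1/2
h′′(pi/6) = -sqrt(3)/2
h′′′(pi/6) = 1/2
The Taylor polynomial is Σ h^(k)(pi/6)/k! · (t - pi/6)^k.

1/12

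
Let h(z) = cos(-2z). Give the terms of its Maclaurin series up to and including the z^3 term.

1 - 2*z^2

h(0) = 1
h′(0) = 0
h′′(0) = -4
h′′′(0) = 0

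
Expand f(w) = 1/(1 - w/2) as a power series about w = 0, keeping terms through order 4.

w^4/16 + w^3/8 + w^2/4 + w/2 + 1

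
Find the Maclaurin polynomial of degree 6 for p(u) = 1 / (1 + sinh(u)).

Write 1/(1+u) = 1 - u + u^2 - u^3 + ... and substitute the series for u.
p(0) = 1
p′(0) = -1
p′′(0) = 2
p′′′(0) = -7
p^(4)(0) = 32
p^(5)(0) = -181
p^(6)(0) = 1232
Dividing each by k! gives the coefficients c_0, ..., c_6.

77*u^6/45 - 181*u^5/120 + 4*u^4/3 - 7*u^3/6 + u^2 - u + 1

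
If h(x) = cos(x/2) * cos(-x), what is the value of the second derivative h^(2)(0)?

-5/4

Take the Cauchy product of the two expansions.
From the series, [x^2] h = -5/8; multiply by 2! = 2 to get -5/4.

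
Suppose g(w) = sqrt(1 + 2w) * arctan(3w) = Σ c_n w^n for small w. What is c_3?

-21/2

Take the Cauchy product of the two expansions.
g(0) = 0
g′(0) = 3
g′′(0) = 6
g′′′(0) = -63
So c_3 = g′′′(0)/3! = -21/2.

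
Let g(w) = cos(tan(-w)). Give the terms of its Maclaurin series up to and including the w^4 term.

-7*w^4/24 - w^2/2 + 1

Substitute the inner expansion into the outer series and collect powers.
g(0) = 1
g′(0) = 0
g′′(0) = -1
g′′′(0) = 0
g^(4)(0) = -7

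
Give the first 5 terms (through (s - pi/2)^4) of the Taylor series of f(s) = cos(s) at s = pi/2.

[(s - pi/2)^0] = 0;  [(s - pi/2)^1] = -1;  [(s - pi/2)^2] = 0;  [(s - pi/2)^3] = 1/6;  [(s - pi/2)^4] = 0.

(s - pi/2)^3/6 - (s - pi/2)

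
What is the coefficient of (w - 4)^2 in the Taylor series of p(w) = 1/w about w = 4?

1/64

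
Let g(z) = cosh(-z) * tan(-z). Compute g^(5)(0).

Multiply the two series term by term and collect like powers.
The coefficient of z^5 in the expansion is -41/120, so g^(5)(0) = 5! * (-41/120) = -41.

-41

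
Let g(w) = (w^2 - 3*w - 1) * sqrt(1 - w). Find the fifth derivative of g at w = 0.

Distribute the polynomial across the series and collect like powers.
The coefficient of w^5 in the expansion is 21/256, so g^(5)(0) = 5! * (21/256) = 315/32.

315/32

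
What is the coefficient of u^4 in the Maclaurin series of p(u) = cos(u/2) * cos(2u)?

Write out both Maclaurin series and multiply, keeping only the needed powers.
p(0) = 1
p′(0) = 0
p′′(0) = -17/4
p′′′(0) = 0
p^(4)(0) = 353/16
The Taylor polynomial is Σ p^(k)(0)/k! · u^k.

353/384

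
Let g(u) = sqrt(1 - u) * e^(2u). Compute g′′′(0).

Write out both Maclaurin series and multiply, keeping only the needed powers.
From the series, [u^3] g = 1/48; multiply by 3! = 6 to get 1/8.

1/8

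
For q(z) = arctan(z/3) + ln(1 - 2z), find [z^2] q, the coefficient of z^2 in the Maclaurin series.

-2

Combine the two series term by term.
q(0) = 0
q′(0) = -5/3
q′′(0) = -4
So c_2 = q′′(0)/2! = -2.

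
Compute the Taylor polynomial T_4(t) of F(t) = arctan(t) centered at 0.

F(0) = 0
F′(0) = 1
F′′(0) = 0
F′′′(0) = -2
F^(4)(0) = 0
Dividing each by k! gives the coefficients c_0, ..., c_4.

-t^3/3 + t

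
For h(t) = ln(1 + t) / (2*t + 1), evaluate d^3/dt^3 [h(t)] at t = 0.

Use 1/(1 - r) = Σ r^k on the denominator, then take the Cauchy product.
The coefficient of t^3 in the expansion is 16/3, so h′′′(0) = 3! * (16/3) = 32.

32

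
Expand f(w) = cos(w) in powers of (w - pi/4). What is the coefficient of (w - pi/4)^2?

-sqrt(2)/4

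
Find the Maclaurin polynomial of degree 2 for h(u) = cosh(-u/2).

u^2/8 + 1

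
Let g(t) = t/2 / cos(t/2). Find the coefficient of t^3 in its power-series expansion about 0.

1/16

Divide the numerator series by the denominator series (power-series long division).
g(0) = 0
g′(0) = 1/2
g′′(0) = 0
g′′′(0) = 3/8
Then c_k = g^(k)(0)/k! gives each Taylor coefficient.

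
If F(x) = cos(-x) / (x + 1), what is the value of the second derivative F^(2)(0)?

Expand 1/(denominator) as a geometric series and multiply by the numerator's series.
The coefficient of x^2 in the expansion is 1/2, so F′′(0) = 2! * (1/2) = 1.

1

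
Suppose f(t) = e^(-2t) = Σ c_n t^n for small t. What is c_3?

-4/3

f(0) = 1
f′(0) = -2
f′′(0) = 4
f′′′(0) = -8
So c_3 = f′′′(0)/3! = -4/3.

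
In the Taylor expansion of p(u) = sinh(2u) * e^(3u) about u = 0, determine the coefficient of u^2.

6

Multiply the two series term by term and collect like powers.
[u^0] = 0;  [u^1] = 2;  [u^2] = 6.
So c_2 = p′′(0)/2! = 6.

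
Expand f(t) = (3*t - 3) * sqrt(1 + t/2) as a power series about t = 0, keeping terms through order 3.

-15*t^3/128 + 27*t^2/32 + 9*t/4 - 3

Shift and add copies of the series according to the polynomial's terms.
[t^0] = -3;  [t^1] = 9/4;  [t^2] = 27/32;  [t^3] = -15/128.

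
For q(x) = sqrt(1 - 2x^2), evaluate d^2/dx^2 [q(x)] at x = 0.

Apply the Taylor formula c_k = f^(k)(a)/k!.
From the series, [x^2] q = -1; multiply by 2! = 2 to get -2.

-2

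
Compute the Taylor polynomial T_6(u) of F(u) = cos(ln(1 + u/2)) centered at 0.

Substitute the inner expansion into the outer series and collect powers.
F(0) = 1
F′(0) = 0
F′′(0) = -1/4
F′′′(0) = 3/8
F^(4)(0) = -5/8
F^(5)(0) = 5/4
F^(6)(0) = -95/32
The Taylor polynomial is Σ F^(k)(0)/k! · u^k.

-19*u^6/4608 + u^5/96 - 5*u^4/192 + u^3/16 - u^2/8 + 1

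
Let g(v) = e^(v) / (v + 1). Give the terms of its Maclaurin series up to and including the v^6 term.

53*v^6/144 - 11*v^5/30 + 3*v^4/8 - v^3/3 + v^2/2 + 1

Multiply the numerator's expansion by the denominator's geometric series.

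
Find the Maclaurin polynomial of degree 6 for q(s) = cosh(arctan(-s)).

Let u equal the inner series; expand the outer function in u and truncate.
q(0) = 1
q′(0) = 0
q′′(0) = 1
q′′′(0) = 0
q^(4)(0) = -7
q^(5)(0) = 0
q^(6)(0) = 145

29*s^6/144 - 7*s^4/24 + s^2/2 + 1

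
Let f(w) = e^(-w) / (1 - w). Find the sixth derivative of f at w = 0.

Expand 1/(denominator) as a geometric series and multiply by the numerator's series.
The coefficient of w^6 in the expansion is 53/144, so f^(6)(0) = 6! * (53/144) = 265.

265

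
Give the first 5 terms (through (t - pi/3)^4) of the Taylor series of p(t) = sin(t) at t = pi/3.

[(t - pi/3)^0] = sqrt(3)/2;  [(t - pi/3)^1] = 1/2;  [(t - pi/3)^2] = -sqrt(3)/4;  [(t - pi/3)^3] = -1/12;  [(t - pi/3)^4] = sqrt(3)/48.

sqrt(3)*(t - pi/3)^4/48 - (t - pi/3)^3/12 - sqrt(3)*(t - pi/3)^2/4 + (t - pi/3)/2 + sqrt(3)/2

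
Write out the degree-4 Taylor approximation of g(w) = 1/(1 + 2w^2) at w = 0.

4*w^4 - 2*w^2 + 1

g(0) = 1
g′(0) = 0
g′′(0) = -4
g′′′(0) = 0
g^(4)(0) = 96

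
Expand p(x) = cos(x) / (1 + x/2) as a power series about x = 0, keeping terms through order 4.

-x^4/48 + x^3/8 - x^2/4 - x/2 + 1

Expand each factor separately, then convolve coefficients.
p(0) = 1
p′(0) = -1/2
p′′(0) = -1/2
p′′′(0) = 3/4
p^(4)(0) = -1/2
Dividing each by k! gives the coefficients c_0, ..., c_4.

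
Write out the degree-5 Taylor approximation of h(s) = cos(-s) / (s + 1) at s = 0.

-13*s^5/24 + 13*s^4/24 - s^3/2 + s^2/2 - s + 1

Multiply the numerator's expansion by the denominator's geometric series.
[s^0] = 1;  [s^1] = -1;  [s^2] = 1/2;  [s^3] = -1/2;  [s^4] = 13/24;  [s^5] = -13/24.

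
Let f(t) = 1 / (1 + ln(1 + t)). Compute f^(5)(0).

-694

Use the geometric series for the reciprocal, then substitute.
The coefficient of t^5 in the expansion is -347/60, so f^(5)(0) = 5! * (-347/60) = -694.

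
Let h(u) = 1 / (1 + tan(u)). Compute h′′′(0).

Use the geometric series for the reciprocal, then substitute.
The coefficient of u^3 in the expansion is -4/3, so h′′′(0) = 3! * (-4/3) = -8.

-8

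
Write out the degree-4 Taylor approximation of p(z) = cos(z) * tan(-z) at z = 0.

Write out both Maclaurin series and multiply, keeping only the needed powers.
p(0) = 0
p′(0) = -1
p′′(0) = 0
p′′′(0) = 1
p^(4)(0) = 0
The Taylor polynomial is Σ p^(k)(0)/k! · z^k.

z^3/6 - z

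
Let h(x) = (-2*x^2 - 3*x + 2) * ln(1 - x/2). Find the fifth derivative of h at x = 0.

113/8

Multiply each power in the prefactor through the base expansion.
From the series, [x^5] h = 113/960; multiply by 5! = 120 to get 113/8.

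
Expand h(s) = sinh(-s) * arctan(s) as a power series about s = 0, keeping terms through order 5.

Write out both Maclaurin series and multiply, keeping only the needed powers.

s^4/6 - s^2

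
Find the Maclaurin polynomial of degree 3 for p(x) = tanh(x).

[x^0] = 0;  [x^1] = 1;  [x^2] = 0;  [x^3] = -1/3.

-x^3/3 + x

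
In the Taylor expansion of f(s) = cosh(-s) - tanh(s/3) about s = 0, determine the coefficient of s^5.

Add the two expansions coefficient-wise.
f(0) = 1
f′(0) = -1/3
f′′(0) = 1
f′′′(0) = 2/27
f^(4)(0) = 1
f^(5)(0) = -16/243
Then c_k = f^(k)(0)/k! gives each Taylor coefficient.

-2/3645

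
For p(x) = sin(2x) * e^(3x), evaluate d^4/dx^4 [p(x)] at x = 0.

Take the Cauchy product of the two expansions.
From the series, [x^4] p = 5; multiply by 4! = 24 to get 120.

120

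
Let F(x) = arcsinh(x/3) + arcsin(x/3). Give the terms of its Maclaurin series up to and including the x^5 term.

x^5/1620 + 2*x/3

Combine the two series term by term.
[x^0] = 0;  [x^1] = 2/3;  [x^2] = 0;  [x^3] = 0;  [x^4] = 0;  [x^5] = 1/1620.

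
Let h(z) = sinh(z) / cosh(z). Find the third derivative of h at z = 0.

Write the quotient as an unknown series and match coefficients against numerator = denominator · series.
From the series, [z^3] h = -1/3; multiply by 3! = 6 to get -2.

-2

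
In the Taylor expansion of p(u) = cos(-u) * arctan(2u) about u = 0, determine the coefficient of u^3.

Multiply the two series term by term and collect like powers.
p(0) = 0
p′(0) = 2
p′′(0) = 0
p′′′(0) = -22
Dividing each by k! gives the coefficients c_0, ..., c_3.

-11/3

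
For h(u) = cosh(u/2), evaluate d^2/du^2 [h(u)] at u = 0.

1/4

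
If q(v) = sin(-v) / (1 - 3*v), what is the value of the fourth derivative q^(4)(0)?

Multiply the numerator's expansion by the denominator's geometric series.
The coefficient of v^4 in the expansion is -53/2, so q^(4)(0) = 4! * (-53/2) = -636.

-636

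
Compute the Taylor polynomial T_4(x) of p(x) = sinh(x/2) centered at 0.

p(0) = 0
p′(0) = 1/2
p′′(0) = 0
p′′′(0) = 1/8
p^(4)(0) = 0
Dividing each by k! gives the coefficients c_0, ..., c_4.

x^3/48 + x/2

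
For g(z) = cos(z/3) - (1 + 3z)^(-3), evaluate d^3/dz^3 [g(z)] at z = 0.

Add the two expansions coefficient-wise.
From the series, [z^3] g = 270; multiply by 3! = 6 to get 1620.

1620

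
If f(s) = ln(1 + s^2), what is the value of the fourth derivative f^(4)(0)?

The coefficient of s^4 in the expansion is -1/2, so f^(4)(0) = 4! * (-1/2) = -12.

-12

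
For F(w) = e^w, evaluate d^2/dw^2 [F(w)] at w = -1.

The coefficient of (w + 1)^2 in the expansion is e^(-1)/2, so F′′(-1) = 2! * (e^(-1)/2) = e^(-1).

e^(-1)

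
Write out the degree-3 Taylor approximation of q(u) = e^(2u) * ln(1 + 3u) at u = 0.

6*u^3 + 3*u^2/2 + 3*u

Expand each factor separately, then convolve coefficients.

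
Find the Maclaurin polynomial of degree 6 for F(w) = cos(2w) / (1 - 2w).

1556*w^6/45 + 52*w^5/3 + 26*w^4/3 + 4*w^3 + 2*w^2 + 2*w + 1

Multiply the two series term by term and collect like powers.
F(0) = 1
F′(0) = 2
F′′(0) = 4
F′′′(0) = 24
F^(4)(0) = 208
F^(5)(0) = 2080
F^(6)(0) = 24896
Dividing each by k! gives the coefficients c_0, ..., c_6.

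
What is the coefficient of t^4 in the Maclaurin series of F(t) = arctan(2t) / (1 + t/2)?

Write out both Maclaurin series and multiply, keeping only the needed powers.
F(0) = 0
F′(0) = 2
F′′(0) = -2
F′′′(0) = -13
F^(4)(0) = 26
So c_4 = F^(4)(0)/4! = 13/12.

13/12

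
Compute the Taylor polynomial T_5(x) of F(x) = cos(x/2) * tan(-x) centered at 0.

-181*x^5/1920 - 5*x^3/24 - x

Multiply the two series term by term and collect like powers.
F(0) = 0
F′(0) = -1
F′′(0) = 0
F′′′(0) = -5/4
F^(4)(0) = 0
F^(5)(0) = -181/16
The Taylor polynomial is Σ F^(k)(0)/k! · x^k.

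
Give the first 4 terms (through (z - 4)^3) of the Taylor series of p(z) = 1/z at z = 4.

-(z - 4)^3/256 + (z - 4)^2/64 - (z - 4)/16 + 1/4

p(4) = 1/4
p′(4) = -1/16
p′′(4) = 1/32
p′′′(4) = -3/128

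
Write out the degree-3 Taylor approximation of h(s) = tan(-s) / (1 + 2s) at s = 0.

Multiply the two series term by term and collect like powers.
h(0) = 0
h′(0) = -1
h′′(0) = 4
h′′′(0) = -26

-13*s^3/3 + 2*s^2 - s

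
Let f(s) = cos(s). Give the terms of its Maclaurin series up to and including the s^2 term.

f(0) = 1
f′(0) = 0
f′′(0) = -1
The Taylor polynomial is Σ f^(k)(0)/k! · s^k.

1 - s^2/2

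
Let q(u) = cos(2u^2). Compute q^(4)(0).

The coefficient of u^4 in the expansion is -2, so q^(4)(0) = 4! * (-2) = -48.

-48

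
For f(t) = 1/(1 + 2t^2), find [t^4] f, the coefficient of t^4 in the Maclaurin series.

[t^0] = 1;  [t^1] = 0;  [t^2] = -2;  [t^3] = 0;  [t^4] = 4.

4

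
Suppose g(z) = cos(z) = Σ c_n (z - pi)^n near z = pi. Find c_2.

1/2

[(z - pi)^0] = -1;  [(z - pi)^1] = 0;  [(z - pi)^2] = 1/2.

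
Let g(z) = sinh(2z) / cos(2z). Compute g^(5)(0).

1152

Divide the numerator series by the denominator series (power-series long division).
The coefficient of z^5 in the expansion is 48/5, so g^(5)(0) = 5! * (48/5) = 1152.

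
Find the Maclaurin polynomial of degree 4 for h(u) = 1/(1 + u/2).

[u^0] = 1;  [u^1] = -1/2;  [u^2] = 1/4;  [u^3] = -1/8;  [u^4] = 1/16.

u^4/16 - u^3/8 + u^2/4 - u/2 + 1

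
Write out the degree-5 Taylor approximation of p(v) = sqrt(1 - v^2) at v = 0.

-v^4/8 - v^2/2 + 1

Apply the Taylor formula c_k = f^(k)(a)/k!.
p(0) = 1
p′(0) = 0
p′′(0) = -1
p′′′(0) = 0
p^(4)(0) = -3
p^(5)(0) = 0
Then c_k = p^(k)(0)/k! gives each Taylor coefficient.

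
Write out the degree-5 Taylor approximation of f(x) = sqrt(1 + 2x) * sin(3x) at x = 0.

12*x^5/5 - 3*x^4 - 6*x^3 + 3*x^2 + 3*x

Write out both Maclaurin series and multiply, keeping only the needed powers.
f(0) = 0
f′(0) = 3
f′′(0) = 6
f′′′(0) = -36
f^(4)(0) = -72
f^(5)(0) = 288
The Taylor polynomial is Σ f^(k)(0)/k! · x^k.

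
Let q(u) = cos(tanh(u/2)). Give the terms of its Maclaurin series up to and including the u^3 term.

1 - u^2/8

Substitute the inner expansion into the outer series and collect powers.
q(0) = 1
q′(0) = 0
q′′(0) = -1/4
q′′′(0) = 0
Dividing each by k! gives the coefficients c_0, ..., c_3.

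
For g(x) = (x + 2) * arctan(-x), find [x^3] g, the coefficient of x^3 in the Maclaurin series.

2/3

Multiply each power in the prefactor through the base expansion.
g(0) = 0
g′(0) = -2
g′′(0) = -2
g′′′(0) = 4
Then c_k = g^(k)(0)/k! gives each Taylor coefficient.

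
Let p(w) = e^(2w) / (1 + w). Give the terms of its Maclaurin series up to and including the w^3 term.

w^3/3 + w^2 + w + 1

Multiply the two series term by term and collect like powers.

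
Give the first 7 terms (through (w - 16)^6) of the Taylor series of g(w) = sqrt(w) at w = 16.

-21*(w - 16)^6/4294967296 + 7*(w - 16)^5/67108864 - 5*(w - 16)^4/2097152 + (w - 16)^3/16384 - (w - 16)^2/512 + (w - 16)/8 + 4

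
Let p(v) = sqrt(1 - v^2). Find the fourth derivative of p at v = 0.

-3

Differentiate repeatedly and evaluate at the center.
The coefficient of v^4 in the expansion is -1/8, so p^(4)(0) = 4! * (-1/8) = -3.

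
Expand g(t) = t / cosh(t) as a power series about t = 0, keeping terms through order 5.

Divide the numerator series by the denominator series (power-series long division).

5*t^5/24 - t^3/2 + t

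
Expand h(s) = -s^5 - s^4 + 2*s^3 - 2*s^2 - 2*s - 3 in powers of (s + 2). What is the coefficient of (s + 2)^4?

9

Use the known series and substitute for the argument.
So c_4 = h^(4)(-2)/4! = 9.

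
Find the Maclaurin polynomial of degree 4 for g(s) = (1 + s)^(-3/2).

315*s^4/128 - 35*s^3/16 + 15*s^2/8 - 3*s/2 + 1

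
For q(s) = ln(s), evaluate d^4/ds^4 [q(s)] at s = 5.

Differentiate repeatedly and evaluate at the center.
The coefficient of (s - 5)^4 in the expansion is -1/2500, so q^(4)(5) = 4! * (-1/2500) = -6/625.

-6/625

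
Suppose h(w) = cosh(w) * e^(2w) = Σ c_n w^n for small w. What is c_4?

Multiply the two series term by term and collect like powers.
[w^0] = 1;  [w^1] = 2;  [w^2] = 5/2;  [w^3] = 7/3;  [w^4] = 41/24.
So c_4 = h^(4)(0)/4! = 41/24.

41/24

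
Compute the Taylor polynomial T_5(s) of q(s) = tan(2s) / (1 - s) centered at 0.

134*s^5/15 + 14*s^4/3 + 14*s^3/3 + 2*s^2 + 2*s

Write out both Maclaurin series and multiply, keeping only the needed powers.
q(0) = 0
q′(0) = 2
q′′(0) = 4
q′′′(0) = 28
q^(4)(0) = 112
q^(5)(0) = 1072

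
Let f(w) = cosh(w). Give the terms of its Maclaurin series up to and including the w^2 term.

w^2/2 + 1

f(0) = 1
f′(0) = 0
f′′(0) = 1
Then c_k = f^(k)(0)/k! gives each Taylor coefficient.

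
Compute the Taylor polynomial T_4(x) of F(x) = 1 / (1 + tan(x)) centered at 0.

5*x^4/3 - 4*x^3/3 + x^2 - x + 1

Expand as Σ (-1)^k u^k with u equal to the inner function's series.
F(0) = 1
F′(0) = -1
F′′(0) = 2
F′′′(0) = -8
F^(4)(0) = 40
The Taylor polynomial is Σ F^(k)(0)/k! · x^k.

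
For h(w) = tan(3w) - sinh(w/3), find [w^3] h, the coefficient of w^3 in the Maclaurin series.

1457/162

Expand each term separately and add.
h(0) = 0
h′(0) = 8/3
h′′(0) = 0
h′′′(0) = 1457/27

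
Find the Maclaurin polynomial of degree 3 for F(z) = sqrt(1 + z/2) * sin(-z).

19*z^3/96 - z^2/4 - z

Multiply the two series term by term and collect like powers.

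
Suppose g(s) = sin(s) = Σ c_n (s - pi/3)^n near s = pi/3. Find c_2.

Compute the successive derivatives at the expansion point and divide by k!.
[(s - pi/3)^0] = sqrt(3)/2;  [(s - pi/3)^1] = 1/2;  [(s - pi/3)^2] = -sqrt(3)/4.

-sqrt(3)/4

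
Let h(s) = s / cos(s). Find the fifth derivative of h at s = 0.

Divide the numerator series by the denominator series (power-series long division).
From the series, [s^5] h = 5/24; multiply by 5! = 120 to get 25.

25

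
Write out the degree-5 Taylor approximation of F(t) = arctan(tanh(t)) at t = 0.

Substitute the inner expansion into the outer series and collect powers.
F(0) = 0
F′(0) = 1
F′′(0) = 0
F′′′(0) = -4
F^(4)(0) = 0
F^(5)(0) = 80
Then c_k = F^(k)(0)/k! gives each Taylor coefficient.

2*t^5/3 - 2*t^3/3 + t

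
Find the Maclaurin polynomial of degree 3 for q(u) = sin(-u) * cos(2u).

13*u^3/6 - u

Expand each factor separately, then convolve coefficients.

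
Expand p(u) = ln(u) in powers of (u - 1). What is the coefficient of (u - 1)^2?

-1/2

[(u - 1)^0] = 0;  [(u - 1)^1] = 1;  [(u - 1)^2] = -1/2.
So c_2 = p′′(1)/2! = -1/2.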